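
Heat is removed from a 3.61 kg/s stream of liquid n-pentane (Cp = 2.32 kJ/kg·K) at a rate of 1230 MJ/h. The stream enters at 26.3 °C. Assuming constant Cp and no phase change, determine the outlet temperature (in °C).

Q = 1230 MJ/h = 341.67 kJ/s
ΔT = Q/(ṁ·Cp) = 341.67/(3.61×2.32) = 40.795 K
T_out = 26.3 − 40.795 = -14.495 °C

T_out = -14.5 °C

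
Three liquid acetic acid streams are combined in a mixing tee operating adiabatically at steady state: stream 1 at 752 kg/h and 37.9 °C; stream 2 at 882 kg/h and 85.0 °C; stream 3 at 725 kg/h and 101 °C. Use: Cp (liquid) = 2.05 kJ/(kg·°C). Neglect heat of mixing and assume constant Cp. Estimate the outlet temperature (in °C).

T_out = 74.9 °C

Energy balance with Q = 0: Σ ṁᵢCp,ᵢ(T_out − Tᵢ) = 0
Σ ṁᵢCp,ᵢTᵢ = 752×2.05×37.9 + 882×2.05×85.0 + 725×2.05×101 = 362230
Σ ṁᵢCp,ᵢ = 752×2.05 + 882×2.05 + 725×2.05 = 4835.9
T_out = 362230 / 4835.9 = 74.903 °C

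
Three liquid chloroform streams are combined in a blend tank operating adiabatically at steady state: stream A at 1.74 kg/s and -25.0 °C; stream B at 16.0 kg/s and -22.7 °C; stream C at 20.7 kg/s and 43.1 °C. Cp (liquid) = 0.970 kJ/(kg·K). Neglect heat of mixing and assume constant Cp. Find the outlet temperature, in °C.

T_out = 12.6 °C

Energy balance with Q = 0: Σ ṁᵢCp,ᵢ(T_out − Tᵢ) = 0
T_out = Σ ṁᵢCp,ᵢTᵢ / Σ ṁᵢCp,ᵢ
      = 470.91 / 37.287 = 12.629 °C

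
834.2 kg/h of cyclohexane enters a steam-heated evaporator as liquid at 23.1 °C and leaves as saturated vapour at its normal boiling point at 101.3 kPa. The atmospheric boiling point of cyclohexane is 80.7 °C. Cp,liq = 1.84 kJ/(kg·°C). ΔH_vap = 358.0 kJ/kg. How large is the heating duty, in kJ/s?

Q = 108 kJ/s

liquid 23.1→80.7 °C: 105.98 kJ/kg
vaporisation at 80.7 °C: 358 kJ/kg
Δh = 105.98 + 358 = 463.98 kJ/kg
Q = ṁ·Δh = 834.2 kg/h × 463.98 kJ/kg = 387060 kJ/h
|Q| = 107.52 kW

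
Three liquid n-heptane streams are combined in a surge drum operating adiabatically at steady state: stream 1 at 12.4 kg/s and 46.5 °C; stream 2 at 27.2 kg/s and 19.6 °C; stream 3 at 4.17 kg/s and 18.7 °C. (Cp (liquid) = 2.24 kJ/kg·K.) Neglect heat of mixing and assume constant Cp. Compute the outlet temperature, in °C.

T_out = 27.1 °C

Adiabatic, steady state ⇒ Σ ṁᵢCp,ᵢ(T_out − Tᵢ) = 0
T_out = Σ ṁᵢCp,ᵢTᵢ / Σ ṁᵢCp,ᵢ
      = 2660.4 / 98.045 = 27.135 °C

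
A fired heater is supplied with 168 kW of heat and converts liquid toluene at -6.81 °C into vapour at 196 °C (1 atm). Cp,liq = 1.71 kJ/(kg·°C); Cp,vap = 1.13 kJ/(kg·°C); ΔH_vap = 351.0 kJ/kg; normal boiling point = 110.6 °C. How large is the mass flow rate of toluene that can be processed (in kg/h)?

Δh = 1.71×(110.6−-6.81) + 351.0 + 1.13×(196−110.6) = 648.27 kJ/kg
Q = 168 kW = 168 kJ/s = 604800 kJ/h
ṁ = Q/Δh = 604800 / 648.27 = 932.94 kg/h

ṁ = 933 kg/h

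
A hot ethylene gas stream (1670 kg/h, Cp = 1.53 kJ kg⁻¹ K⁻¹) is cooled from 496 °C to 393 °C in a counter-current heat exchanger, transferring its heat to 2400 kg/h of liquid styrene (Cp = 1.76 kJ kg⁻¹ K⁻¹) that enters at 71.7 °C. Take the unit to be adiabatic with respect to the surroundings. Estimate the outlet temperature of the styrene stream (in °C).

Heat released by hot stream: Q = 1670 × 1.53 × (496 − 393) = 263180 kJ/h
Energy balance on cold side (adiabatic exchanger): Q = ṁ_c·Cp_c·(T_c,out − T_c,in)
T_c,out = 71.7 + 263180/(2400 × 1.76) = 134 °C

T_c,out = 134 °C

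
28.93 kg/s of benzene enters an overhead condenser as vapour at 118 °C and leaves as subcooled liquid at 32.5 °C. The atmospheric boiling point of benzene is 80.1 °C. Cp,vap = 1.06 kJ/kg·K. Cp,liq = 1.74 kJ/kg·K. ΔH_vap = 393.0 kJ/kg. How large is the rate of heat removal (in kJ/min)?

Q_c = 896000 kJ/min

vapour 118→80.1 °C: -40.174 kJ/kg
condensation at 80.1 °C: -393 kJ/kg
liquid 80.1→32.5 °C: -82.824 kJ/kg
Δh = -40.174 + -393 + -82.824 = -516 kJ/kg
Q = ṁ·Δh = 28.93 kg/s × -516 kJ/kg = -14928 kJ/s
|Q| = 14928 kW = 895670 kJ/min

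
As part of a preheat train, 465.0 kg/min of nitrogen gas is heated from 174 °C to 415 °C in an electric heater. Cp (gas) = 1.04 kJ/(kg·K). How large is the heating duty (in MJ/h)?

Q = ṁ·Cp·ΔT = 465.0 × 1.04 × (415 − 174) = 116550 kJ/min
Converting: 116550 / 60 s = 1942.5 kW
Heating duty = 6992.9 MJ/h

Q = 6990 MJ/h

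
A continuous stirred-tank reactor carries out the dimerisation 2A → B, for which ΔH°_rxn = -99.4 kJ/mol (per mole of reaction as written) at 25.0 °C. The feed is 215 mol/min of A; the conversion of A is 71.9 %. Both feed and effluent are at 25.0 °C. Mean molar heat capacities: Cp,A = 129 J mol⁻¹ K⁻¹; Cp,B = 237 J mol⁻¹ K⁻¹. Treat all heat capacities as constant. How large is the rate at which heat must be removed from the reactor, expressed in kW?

Q_out = 128 kW

Extent of reaction ξ = 0.719 × 215 / 2 = 77.293 mol/min
Reaction term: ξ·ΔH°_rxn = 77.293 × -99.4 = -7682.9 kJ/min
Q = ΔH = -7682.9 kJ/min = -128.05 kW
Heat removed = 128.05 kW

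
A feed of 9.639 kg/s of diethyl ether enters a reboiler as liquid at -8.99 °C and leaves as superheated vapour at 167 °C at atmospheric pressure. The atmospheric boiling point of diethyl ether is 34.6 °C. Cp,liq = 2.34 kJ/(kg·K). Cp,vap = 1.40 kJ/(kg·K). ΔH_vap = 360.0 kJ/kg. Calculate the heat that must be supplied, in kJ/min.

liquid -8.99→34.6 °C: 102 kJ/kg
vaporisation at 34.6 °C: 360 kJ/kg
vapour 34.6→167 °C: 185.36 kJ/kg
Δh = 102 + 360 + 185.36 = 647.36 kJ/kg
Q = ṁ·Δh = 9.639 kg/s × 647.36 kJ/kg = 6239.9 kJ/s
|Q| = 6239.9 kW = 374390 kJ/min

Q = 374000 kJ/min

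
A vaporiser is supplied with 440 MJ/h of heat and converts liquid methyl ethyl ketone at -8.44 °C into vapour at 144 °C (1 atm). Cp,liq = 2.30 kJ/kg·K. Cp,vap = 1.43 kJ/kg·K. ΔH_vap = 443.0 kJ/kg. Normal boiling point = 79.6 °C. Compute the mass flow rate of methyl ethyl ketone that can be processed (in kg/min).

ṁ = 9.94 kg/min

Δh = 2.30×(79.6−-8.44) + 443.0 + 1.43×(144−79.6) = 737.58 kJ/kg
Q = 440 MJ/h = 122.22 kJ/s = 7333.3 kJ/min
ṁ = Q/Δh = 7333.3 / 737.58 = 9.9424 kg/min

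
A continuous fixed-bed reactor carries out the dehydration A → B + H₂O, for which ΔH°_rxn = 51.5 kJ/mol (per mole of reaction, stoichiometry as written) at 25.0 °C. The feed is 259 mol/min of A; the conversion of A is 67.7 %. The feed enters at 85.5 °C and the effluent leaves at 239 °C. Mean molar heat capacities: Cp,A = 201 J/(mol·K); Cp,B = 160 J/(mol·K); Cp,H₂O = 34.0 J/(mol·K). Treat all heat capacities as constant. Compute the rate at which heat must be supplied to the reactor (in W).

Extent of reaction ξ = 0.677 × 259 = 175.34 mol/min
Reaction term: ξ·ΔH°_rxn = 175.34 × 51.5 = 9030.2 kJ/min
Sensible, feed 85.5→25 °C: -3149.6 kJ/min
Outlet flows (mol/min): A 83.657, B 175.34, H₂O 175.34
Sensible, products 25→239 °C: 10878 kJ/min
Q = ΔH = 16759 kJ/min = 279.31 kW
Heat supplied = 279310 W

Q_in = 279000 W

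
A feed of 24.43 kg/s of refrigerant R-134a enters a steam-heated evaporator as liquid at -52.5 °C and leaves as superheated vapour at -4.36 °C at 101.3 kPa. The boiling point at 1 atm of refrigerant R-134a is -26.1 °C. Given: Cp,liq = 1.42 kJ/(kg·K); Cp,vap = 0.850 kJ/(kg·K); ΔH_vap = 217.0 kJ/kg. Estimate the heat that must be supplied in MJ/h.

Q = 24000 MJ/h

liquid -52.5→-26.1 °C: 37.488 kJ/kg
vaporisation at -26.1 °C: 217 kJ/kg
vapour -26.1→-4.36 °C: 18.479 kJ/kg
Δh = 37.488 + 217 + 18.479 = 272.97 kJ/kg
Q = ṁ·Δh = 24.43 kg/s × 272.97 kJ/kg = 6668.6 kJ/s
|Q| = 6668.6 kW = 24007 MJ/h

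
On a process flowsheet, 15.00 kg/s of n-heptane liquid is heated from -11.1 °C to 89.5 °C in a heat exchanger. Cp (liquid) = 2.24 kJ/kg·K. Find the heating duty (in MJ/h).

Q = 12200 MJ/h

Q = ṁ·Cp·ΔT = 15.00 × 2.24 × (89.5 − -11.1) = 3380.2 kJ/s
Heating duty = 12169 MJ/h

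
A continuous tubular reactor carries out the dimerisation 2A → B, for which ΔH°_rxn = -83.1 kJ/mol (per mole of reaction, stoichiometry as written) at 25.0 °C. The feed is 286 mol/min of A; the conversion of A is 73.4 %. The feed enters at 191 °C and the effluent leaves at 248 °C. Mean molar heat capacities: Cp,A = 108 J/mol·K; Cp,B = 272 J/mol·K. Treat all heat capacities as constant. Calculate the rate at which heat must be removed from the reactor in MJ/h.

Extent of reaction ξ = 0.734 × 286 / 2 = 104.96 mol/min
Reaction term: ξ·ΔH°_rxn = 104.96 × -83.1 = -8722.3 kJ/min
Sensible, feed 191→25 °C: -5127.4 kJ/min
Outlet flows (mol/min): A 76.076, B 104.96
Sensible, products 25→248 °C: 8198.8 kJ/min
Q = ΔH = -5651 kJ/min = -94.183 kW
Heat removed = 339.06 MJ/h

Q_out = 339 MJ/h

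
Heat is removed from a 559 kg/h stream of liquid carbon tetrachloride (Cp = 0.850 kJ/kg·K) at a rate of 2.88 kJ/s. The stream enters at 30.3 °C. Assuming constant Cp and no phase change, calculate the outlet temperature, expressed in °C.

T_out = 8.48 °C

Q = 2.88 kJ/s = 10368 kJ/h
ΔT = Q/(ṁ·Cp) = 10368/(559×0.850) = 21.82 K
T_out = 30.3 − 21.82 = 8.4795 °C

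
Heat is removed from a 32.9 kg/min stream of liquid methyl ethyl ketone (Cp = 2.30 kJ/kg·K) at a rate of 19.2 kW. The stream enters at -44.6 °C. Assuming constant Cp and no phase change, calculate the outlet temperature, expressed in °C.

T_out = -59.8 °C

Q = 19.2 kW = 1152 kJ/min
ΔT = Q/(ṁ·Cp) = 1152/(32.9×2.30) = 15.224 K
T_out = -44.6 − 15.224 = -59.824 °C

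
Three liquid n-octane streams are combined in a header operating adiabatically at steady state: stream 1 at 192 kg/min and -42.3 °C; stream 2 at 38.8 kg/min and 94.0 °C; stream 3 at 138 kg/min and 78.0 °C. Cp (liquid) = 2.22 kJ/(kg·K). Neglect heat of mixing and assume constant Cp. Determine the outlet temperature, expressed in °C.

T_out = 17.1 °C

Adiabatic, steady state ⇒ Σ ṁᵢCp,ᵢ(T_out − Tᵢ) = 0
T_out = Σ ṁᵢCp,ᵢTᵢ / Σ ṁᵢCp,ᵢ
      = 13963 / 818.74 = 17.054 °C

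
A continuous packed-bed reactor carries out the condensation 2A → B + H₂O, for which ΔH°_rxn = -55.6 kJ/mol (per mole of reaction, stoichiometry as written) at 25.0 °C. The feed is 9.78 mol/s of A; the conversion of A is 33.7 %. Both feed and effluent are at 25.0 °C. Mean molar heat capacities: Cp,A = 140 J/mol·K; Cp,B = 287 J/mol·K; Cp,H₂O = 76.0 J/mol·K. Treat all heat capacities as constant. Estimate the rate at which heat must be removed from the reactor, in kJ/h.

Extent of reaction ξ = 0.337 × 9.78 / 2 = 1.6479 mol/s
Reaction term: ξ·ΔH°_rxn = 1.6479 × -55.6 = -91.625 kJ/s
Q = ΔH = -91.625 kJ/s = -91.625 kW
Heat removed = 329850 kJ/h

Q_out = 330000 kJ/h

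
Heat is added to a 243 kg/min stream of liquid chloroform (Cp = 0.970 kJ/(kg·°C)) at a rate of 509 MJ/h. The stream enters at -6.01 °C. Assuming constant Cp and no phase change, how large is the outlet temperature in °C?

Q = 509 MJ/h = 8483.3 kJ/min
ΔT = Q/(ṁ·Cp) = 8483.3/(243×0.970) = 35.991 K
T_out = -6.01 + 35.991 = 29.981 °C

T_out = 30.0 °C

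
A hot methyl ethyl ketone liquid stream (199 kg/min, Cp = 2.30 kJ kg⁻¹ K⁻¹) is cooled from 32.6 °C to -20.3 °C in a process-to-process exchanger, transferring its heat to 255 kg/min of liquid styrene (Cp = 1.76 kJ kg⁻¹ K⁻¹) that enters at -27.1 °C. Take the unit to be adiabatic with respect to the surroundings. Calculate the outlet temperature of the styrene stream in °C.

T_c,out = 26.8 °C

Heat released by hot stream: Q = 199 × 2.30 × (32.6 − -20.3) = 24212 kJ/min
Energy balance on cold side (adiabatic exchanger): Q = ṁ_c·Cp_c·(T_c,out − T_c,in)
T_c,out = -27.1 + 24212/(255 × 1.76) = 26.849 °C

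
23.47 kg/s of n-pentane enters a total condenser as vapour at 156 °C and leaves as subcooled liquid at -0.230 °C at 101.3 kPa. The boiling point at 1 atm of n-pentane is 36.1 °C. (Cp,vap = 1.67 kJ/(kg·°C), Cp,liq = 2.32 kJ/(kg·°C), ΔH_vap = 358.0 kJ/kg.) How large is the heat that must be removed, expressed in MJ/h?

Q_c = 54300 MJ/h

vapour 156→36.1 °C: -200.23 kJ/kg
condensation at 36.1 °C: -358 kJ/kg
liquid 36.1→-0.230 °C: -84.286 kJ/kg
Δh = -200.23 + -358 + -84.286 = -642.52 kJ/kg
Q = ṁ·Δh = 23.47 kg/s × -642.52 kJ/kg = -15080 kJ/s
|Q| = 15080 kW = 54288 MJ/h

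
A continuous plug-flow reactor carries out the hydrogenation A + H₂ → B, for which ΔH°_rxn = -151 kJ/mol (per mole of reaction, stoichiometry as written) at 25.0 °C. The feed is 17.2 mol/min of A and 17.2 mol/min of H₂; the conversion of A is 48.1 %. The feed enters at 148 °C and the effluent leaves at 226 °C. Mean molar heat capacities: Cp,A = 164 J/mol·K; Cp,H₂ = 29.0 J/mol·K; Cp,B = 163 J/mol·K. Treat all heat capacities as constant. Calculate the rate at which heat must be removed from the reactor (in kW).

Extent of reaction ξ = 0.481 × 17.2 = 8.2732 mol/min
Reaction term: ξ·ΔH°_rxn = 8.2732 × -151 = -1249.3 kJ/min
Sensible, feed 148→25 °C: -408.31 kJ/min
Outlet flows (mol/min): A 8.9268, H₂ 8.9268, B 8.2732
Sensible, products 25→226 °C: 617.35 kJ/min
Q = ΔH = -1040.2 kJ/min = -17.337 kW
Heat removed = 17.337 kW

Q_out = 17.3 kW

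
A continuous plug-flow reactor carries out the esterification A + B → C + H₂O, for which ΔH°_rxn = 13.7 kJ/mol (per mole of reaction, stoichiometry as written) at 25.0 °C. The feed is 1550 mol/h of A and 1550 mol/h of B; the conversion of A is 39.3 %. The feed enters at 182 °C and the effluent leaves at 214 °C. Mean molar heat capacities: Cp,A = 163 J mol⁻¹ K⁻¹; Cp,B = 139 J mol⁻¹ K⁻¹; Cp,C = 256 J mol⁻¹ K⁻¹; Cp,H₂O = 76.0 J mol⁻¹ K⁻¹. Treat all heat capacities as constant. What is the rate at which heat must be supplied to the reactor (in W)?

Extent of reaction ξ = 0.393 × 1550 = 609.15 mol/h
Reaction term: ξ·ΔH°_rxn = 609.15 × 13.7 = 8345.4 kJ/h
Sensible, feed 182→25 °C: -73492 kJ/h
Outlet flows (mol/h): A 940.85, B 940.85, C 609.15, H₂O 609.15
Sensible, products 25→214 °C: 91925 kJ/h
Q = ΔH = 26778 kJ/h = 7.4385 kW
Heat supplied = 7438.5 W

Q_in = 7440 W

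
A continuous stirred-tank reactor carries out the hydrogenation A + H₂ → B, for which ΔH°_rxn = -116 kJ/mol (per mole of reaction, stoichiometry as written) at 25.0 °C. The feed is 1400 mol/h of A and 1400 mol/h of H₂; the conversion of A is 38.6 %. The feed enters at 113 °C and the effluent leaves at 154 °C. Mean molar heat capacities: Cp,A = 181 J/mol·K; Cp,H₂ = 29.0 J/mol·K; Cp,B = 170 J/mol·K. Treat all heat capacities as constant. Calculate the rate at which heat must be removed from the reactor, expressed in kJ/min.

Q_out = 890 kJ/min

Extent of reaction ξ = 0.386 × 1400 = 540.4 mol/h
Reaction term: ξ·ΔH°_rxn = 540.4 × -116 = -62686 kJ/h
Sensible, feed 113→25 °C: -25872 kJ/h
Outlet flows (mol/h): A 859.6, H₂ 859.6, B 540.4
Sensible, products 25→154 °C: 35138 kJ/h
Q = ΔH = -53421 kJ/h = -14.839 kW
Heat removed = 890.35 kJ/min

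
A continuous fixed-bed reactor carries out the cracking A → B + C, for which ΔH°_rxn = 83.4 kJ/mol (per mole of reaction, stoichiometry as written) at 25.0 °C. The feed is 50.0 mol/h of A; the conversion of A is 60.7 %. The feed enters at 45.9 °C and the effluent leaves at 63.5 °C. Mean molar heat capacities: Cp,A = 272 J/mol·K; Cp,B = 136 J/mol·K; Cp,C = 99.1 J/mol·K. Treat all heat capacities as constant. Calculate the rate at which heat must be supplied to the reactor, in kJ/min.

Q_in = 45.5 kJ/min

Extent of reaction ξ = 0.607 × 50.0 = 30.35 mol/h
Reaction term: ξ·ΔH°_rxn = 30.35 × 83.4 = 2531.2 kJ/h
Sensible, feed 45.9→25 °C: -284.24 kJ/h
Outlet flows (mol/h): A 19.65, B 30.35, C 30.35
Sensible, products 25→63.5 °C: 480.48 kJ/h
Q = ΔH = 2727.4 kJ/h = 0.75762 kW
Heat supplied = 45.457 kJ/min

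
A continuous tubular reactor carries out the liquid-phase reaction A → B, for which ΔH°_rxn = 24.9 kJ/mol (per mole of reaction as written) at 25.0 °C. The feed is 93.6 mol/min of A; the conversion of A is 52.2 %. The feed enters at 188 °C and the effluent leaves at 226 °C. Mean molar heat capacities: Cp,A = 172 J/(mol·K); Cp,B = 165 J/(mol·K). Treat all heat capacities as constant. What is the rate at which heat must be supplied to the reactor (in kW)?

Q_in = 29.3 kW

Extent of reaction ξ = 0.522 × 93.6 = 48.859 mol/min
Reaction term: ξ·ΔH°_rxn = 48.859 × 24.9 = 1216.6 kJ/min
Sensible, feed 188→25 °C: -2624.2 kJ/min
Outlet flows (mol/min): A 44.741, B 48.859
Sensible, products 25→226 °C: 3167.2 kJ/min
Q = ΔH = 1759.6 kJ/min = 29.327 kW
Heat supplied = 29.327 kW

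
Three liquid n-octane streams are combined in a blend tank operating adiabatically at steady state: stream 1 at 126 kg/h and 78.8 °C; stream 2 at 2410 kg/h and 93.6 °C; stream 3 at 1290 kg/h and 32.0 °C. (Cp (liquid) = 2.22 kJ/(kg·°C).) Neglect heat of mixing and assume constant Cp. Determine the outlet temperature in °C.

T_out = 72.3 °C

Adiabatic, steady state ⇒ Σ ṁᵢCp,ᵢ(T_out − Tᵢ) = 0
Σ ṁᵢCp,ᵢTᵢ = 126×2.22×78.8 + 2410×2.22×93.6 + 1290×2.22×32.0 = 614460
Σ ṁᵢCp,ᵢ = 126×2.22 + 2410×2.22 + 1290×2.22 = 8493.7
T_out = 614460 / 8493.7 = 72.343 °C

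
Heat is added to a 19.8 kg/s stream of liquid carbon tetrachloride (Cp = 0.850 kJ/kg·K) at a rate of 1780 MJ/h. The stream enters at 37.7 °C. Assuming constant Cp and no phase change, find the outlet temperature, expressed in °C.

T_out = 67.1 °C

Q = 1780 MJ/h = 494.44 kJ/s
ΔT = Q/(ṁ·Cp) = 494.44/(19.8×0.850) = 29.379 K
T_out = 37.7 + 29.379 = 67.079 °C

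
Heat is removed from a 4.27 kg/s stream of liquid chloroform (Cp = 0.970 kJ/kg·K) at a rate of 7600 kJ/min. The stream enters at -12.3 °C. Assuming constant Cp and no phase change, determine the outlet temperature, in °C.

T_out = -42.9 °C

Q = 7600 kJ/min = 126.67 kJ/s
ΔT = Q/(ṁ·Cp) = 126.67/(4.27×0.970) = 30.582 K
T_out = -12.3 − 30.582 = -42.882 °C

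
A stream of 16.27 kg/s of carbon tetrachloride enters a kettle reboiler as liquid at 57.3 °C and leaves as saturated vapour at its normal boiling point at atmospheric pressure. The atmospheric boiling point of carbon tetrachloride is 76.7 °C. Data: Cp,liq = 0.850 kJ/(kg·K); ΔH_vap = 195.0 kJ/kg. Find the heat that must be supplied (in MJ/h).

liquid 57.3→76.7 °C: 16.49 kJ/kg
vaporisation at 76.7 °C: 195 kJ/kg
Δh = 16.49 + 195 = 211.49 kJ/kg
Q = ṁ·Δh = 16.27 kg/s × 211.49 kJ/kg = 3440.9 kJ/s
|Q| = 3440.9 kW = 12387 MJ/h

Q = 12400 MJ/h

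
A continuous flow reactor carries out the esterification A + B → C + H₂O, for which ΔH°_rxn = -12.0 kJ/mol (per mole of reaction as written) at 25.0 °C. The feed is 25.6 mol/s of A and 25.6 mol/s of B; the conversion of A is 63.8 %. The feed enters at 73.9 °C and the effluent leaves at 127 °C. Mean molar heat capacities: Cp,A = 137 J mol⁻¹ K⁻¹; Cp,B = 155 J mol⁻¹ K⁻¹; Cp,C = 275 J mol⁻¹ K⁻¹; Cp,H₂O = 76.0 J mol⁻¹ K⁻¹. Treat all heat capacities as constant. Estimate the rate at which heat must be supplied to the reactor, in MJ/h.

Extent of reaction ξ = 0.638 × 25.6 = 16.333 mol/s
Reaction term: ξ·ΔH°_rxn = 16.333 × -12.0 = -195.99 kJ/s
Sensible, feed 73.9→25 °C: -365.54 kJ/s
Outlet flows (mol/s): A 9.2672, B 9.2672, C 16.333, H₂O 16.333
Sensible, products 25→127 °C: 860.76 kJ/s
Q = ΔH = 299.23 kJ/s = 299.23 kW
Heat supplied = 1077.2 MJ/h

Q_in = 1080 MJ/h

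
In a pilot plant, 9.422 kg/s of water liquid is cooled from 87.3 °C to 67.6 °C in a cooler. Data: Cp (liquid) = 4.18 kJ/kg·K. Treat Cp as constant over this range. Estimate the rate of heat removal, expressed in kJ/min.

Q = ṁ·Cp·ΔT = 9.422 × 4.18 × (67.6 − 87.3) = -775.86 kJ/s
Cooling duty = 46552 kJ/min

Q_c = 46600 kJ/min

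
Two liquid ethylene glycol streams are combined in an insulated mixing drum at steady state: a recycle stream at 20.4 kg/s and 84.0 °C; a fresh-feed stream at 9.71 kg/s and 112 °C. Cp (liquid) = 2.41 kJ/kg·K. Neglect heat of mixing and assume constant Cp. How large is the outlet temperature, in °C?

No heat crosses the boundary, so H_out = H_in.
Σ ṁᵢCp,ᵢTᵢ = 20.4×2.41×84.0 + 9.71×2.41×112 = 6750.7
Σ ṁᵢCp,ᵢ = 20.4×2.41 + 9.71×2.41 = 72.565
T_out = 6750.7 / 72.565 = 93.03 °C

T_out = 93.0 °C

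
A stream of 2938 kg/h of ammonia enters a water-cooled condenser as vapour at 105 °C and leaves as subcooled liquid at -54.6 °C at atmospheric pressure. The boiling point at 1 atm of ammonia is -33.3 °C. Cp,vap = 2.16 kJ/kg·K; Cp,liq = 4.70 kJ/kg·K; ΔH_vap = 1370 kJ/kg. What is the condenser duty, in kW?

vapour 105→-33.3 °C: -298.73 kJ/kg
condensation at -33.3 °C: -1370 kJ/kg
liquid -33.3→-54.6 °C: -100.11 kJ/kg
Δh = -298.73 + -1370 + -100.11 = -1768.8 kJ/kg
Q = ṁ·Δh = 2938 kg/h × -1768.8 kJ/kg = -5.1968e+06 kJ/h
|Q| = 1443.6 kW

Q_c = 1440 kW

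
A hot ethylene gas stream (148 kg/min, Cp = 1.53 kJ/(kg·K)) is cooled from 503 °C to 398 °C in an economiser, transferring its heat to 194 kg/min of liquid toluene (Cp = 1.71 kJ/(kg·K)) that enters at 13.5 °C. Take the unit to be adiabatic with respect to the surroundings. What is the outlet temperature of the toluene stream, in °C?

T_c,out = 85.2 °C

Heat released by hot stream: Q = 148 × 1.53 × (503 − 398) = 23776 kJ/min
Energy balance on cold side (adiabatic exchanger): Q = ṁ_c·Cp_c·(T_c,out − T_c,in)
T_c,out = 13.5 + 23776/(194 × 1.71) = 85.171 °C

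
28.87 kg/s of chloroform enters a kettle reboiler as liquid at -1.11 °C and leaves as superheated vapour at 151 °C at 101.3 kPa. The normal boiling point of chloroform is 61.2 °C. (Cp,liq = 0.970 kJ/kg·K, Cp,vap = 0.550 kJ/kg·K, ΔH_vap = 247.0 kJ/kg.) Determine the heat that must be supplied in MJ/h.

Q = 37100 MJ/h

liquid -1.11→61.2 °C: 60.441 kJ/kg
vaporisation at 61.2 °C: 247 kJ/kg
vapour 61.2→151 °C: 49.39 kJ/kg
Δh = 60.441 + 247 + 49.39 = 356.83 kJ/kg
Q = ṁ·Δh = 28.87 kg/s × 356.83 kJ/kg = 10302 kJ/s
|Q| = 10302 kW = 37086 MJ/h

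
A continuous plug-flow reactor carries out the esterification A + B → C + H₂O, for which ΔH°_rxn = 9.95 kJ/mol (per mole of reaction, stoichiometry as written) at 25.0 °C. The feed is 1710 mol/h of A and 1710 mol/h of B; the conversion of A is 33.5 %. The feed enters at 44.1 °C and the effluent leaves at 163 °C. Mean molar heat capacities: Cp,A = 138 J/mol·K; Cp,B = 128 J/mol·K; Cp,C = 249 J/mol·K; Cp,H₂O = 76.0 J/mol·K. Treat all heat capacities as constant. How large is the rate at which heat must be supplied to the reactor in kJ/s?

Q_in = 17.9 kJ/s

Extent of reaction ξ = 0.335 × 1710 = 572.85 mol/h
Reaction term: ξ·ΔH°_rxn = 572.85 × 9.95 = 5699.9 kJ/h
Sensible, feed 44.1→25 °C: -8687.8 kJ/h
Outlet flows (mol/h): A 1137.2, B 1137.2, C 572.85, H₂O 572.85
Sensible, products 25→163 °C: 67435 kJ/h
Q = ΔH = 64447 kJ/h = 17.902 kW
Heat supplied = 17.902 kJ/s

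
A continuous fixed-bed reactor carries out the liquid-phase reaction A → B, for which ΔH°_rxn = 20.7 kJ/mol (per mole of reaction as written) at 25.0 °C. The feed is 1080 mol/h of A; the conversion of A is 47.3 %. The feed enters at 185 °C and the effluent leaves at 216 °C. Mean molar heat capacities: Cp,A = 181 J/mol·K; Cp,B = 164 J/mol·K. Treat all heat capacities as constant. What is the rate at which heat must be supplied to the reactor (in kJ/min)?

Extent of reaction ξ = 0.473 × 1080 = 510.84 mol/h
Reaction term: ξ·ΔH°_rxn = 510.84 × 20.7 = 10574 kJ/h
Sensible, feed 185→25 °C: -31277 kJ/h
Outlet flows (mol/h): A 569.16, B 510.84
Sensible, products 25→216 °C: 35678 kJ/h
Q = ΔH = 14976 kJ/h = 4.1599 kW
Heat supplied = 249.59 kJ/min

Q_in = 250 kJ/min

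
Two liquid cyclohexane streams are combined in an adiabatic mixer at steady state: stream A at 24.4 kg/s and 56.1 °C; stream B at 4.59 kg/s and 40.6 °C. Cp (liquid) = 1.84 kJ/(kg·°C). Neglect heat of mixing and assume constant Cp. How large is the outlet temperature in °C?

T_out = 53.6 °C

Energy balance with Q = 0: Σ ṁᵢCp,ᵢ(T_out − Tᵢ) = 0
Σ ṁᵢCp,ᵢTᵢ = 24.4×1.84×56.1 + 4.59×1.84×40.6 = 2861.6
Σ ṁᵢCp,ᵢ = 24.4×1.84 + 4.59×1.84 = 53.342
T_out = 2861.6 / 53.342 = 53.646 °C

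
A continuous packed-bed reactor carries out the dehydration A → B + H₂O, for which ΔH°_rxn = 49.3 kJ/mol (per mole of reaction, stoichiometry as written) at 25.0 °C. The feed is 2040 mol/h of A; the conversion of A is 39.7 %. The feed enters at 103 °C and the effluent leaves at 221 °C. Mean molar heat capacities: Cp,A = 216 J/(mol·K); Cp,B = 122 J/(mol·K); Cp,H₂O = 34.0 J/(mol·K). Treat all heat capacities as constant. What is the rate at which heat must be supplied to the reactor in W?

Extent of reaction ξ = 0.397 × 2040 = 809.88 mol/h
Reaction term: ξ·ΔH°_rxn = 809.88 × 49.3 = 39927 kJ/h
Sensible, feed 103→25 °C: -34370 kJ/h
Outlet flows (mol/h): A 1230.1, B 809.88, H₂O 809.88
Sensible, products 25→221 °C: 76841 kJ/h
Q = ΔH = 82398 kJ/h = 22.888 kW
Heat supplied = 22888 W

Q_in = 22900 W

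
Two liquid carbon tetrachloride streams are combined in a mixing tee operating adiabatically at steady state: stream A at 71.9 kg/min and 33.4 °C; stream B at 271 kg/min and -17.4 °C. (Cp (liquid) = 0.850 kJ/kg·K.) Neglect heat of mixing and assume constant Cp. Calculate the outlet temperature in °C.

No heat crosses the boundary, so H_out = H_in.
Σ ṁᵢCp,ᵢTᵢ = 71.9×0.850×33.4 + 271×0.850×-17.4 = -1966.8
Σ ṁᵢCp,ᵢ = 71.9×0.850 + 271×0.850 = 291.46
T_out = -1966.8 / 291.46 = -6.7481 °C

T_out = -6.75 °C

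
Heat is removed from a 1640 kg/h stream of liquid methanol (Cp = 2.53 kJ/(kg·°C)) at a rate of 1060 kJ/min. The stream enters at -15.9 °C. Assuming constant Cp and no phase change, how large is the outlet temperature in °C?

Q = 1060 kJ/min = 63600 kJ/h
ΔT = Q/(ṁ·Cp) = 63600/(1640×2.53) = 15.328 K
T_out = -15.9 − 15.328 = -31.228 °C

T_out = -31.2 °C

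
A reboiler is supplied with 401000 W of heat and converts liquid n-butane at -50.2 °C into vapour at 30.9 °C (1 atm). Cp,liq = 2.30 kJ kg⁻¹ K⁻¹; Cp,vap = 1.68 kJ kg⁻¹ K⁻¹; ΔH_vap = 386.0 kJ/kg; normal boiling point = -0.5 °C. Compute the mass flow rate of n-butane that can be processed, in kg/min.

Δh = 2.30×(-0.5−-50.2) + 386.0 + 1.68×(30.9−-0.5) = 553.06 kJ/kg
Q = 401000 W = 401 kJ/s = 24060 kJ/min
ṁ = Q/Δh = 24060 / 553.06 = 43.503 kg/min

ṁ = 43.5 kg/min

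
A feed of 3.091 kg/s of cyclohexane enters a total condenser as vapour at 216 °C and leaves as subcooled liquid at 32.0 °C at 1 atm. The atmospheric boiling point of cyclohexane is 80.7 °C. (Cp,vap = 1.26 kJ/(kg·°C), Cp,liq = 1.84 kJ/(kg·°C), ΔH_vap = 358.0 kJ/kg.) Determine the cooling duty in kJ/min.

vapour 216→80.7 °C: -170.48 kJ/kg
condensation at 80.7 °C: -358 kJ/kg
liquid 80.7→32.0 °C: -89.608 kJ/kg
Δh = -170.48 + -358 + -89.608 = -618.09 kJ/kg
Q = ṁ·Δh = 3.091 kg/s × -618.09 kJ/kg = -1910.5 kJ/s
|Q| = 1910.5 kW = 114630 kJ/min

Q_c = 115000 kJ/min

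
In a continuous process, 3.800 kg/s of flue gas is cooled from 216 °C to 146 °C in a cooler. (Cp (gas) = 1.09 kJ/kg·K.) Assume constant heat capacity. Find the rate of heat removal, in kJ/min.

Q_c = 17400 kJ/min

Q = ṁ·Cp·ΔT = 3.800 × 1.09 × (146 − 216) = -289.94 kJ/s
Cooling duty = 17396 kJ/min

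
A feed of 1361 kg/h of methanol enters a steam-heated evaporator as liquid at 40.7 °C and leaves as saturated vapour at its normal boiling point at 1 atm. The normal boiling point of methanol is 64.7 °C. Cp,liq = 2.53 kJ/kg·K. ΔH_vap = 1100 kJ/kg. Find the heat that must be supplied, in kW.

Q = 439 kW

liquid 40.7→64.7 °C: 60.72 kJ/kg
vaporisation at 64.7 °C: 1100 kJ/kg
Δh = 60.72 + 1100 = 1160.7 kJ/kg
Q = ṁ·Δh = 1361 kg/h × 1160.7 kJ/kg = 1.5797e+06 kJ/h
|Q| = 438.82 kW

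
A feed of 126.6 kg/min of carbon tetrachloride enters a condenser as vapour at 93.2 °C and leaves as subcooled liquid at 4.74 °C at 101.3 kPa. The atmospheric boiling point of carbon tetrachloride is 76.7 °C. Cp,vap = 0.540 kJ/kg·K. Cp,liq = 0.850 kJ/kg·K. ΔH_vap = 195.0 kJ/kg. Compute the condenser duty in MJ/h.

Q_c = 2010 MJ/h

vapour 93.2→76.7 °C: -8.91 kJ/kg
condensation at 76.7 °C: -195 kJ/kg
liquid 76.7→4.74 °C: -61.166 kJ/kg
Δh = -8.91 + -195 + -61.166 = -265.08 kJ/kg
Q = ṁ·Δh = 126.6 kg/min × -265.08 kJ/kg = -33559 kJ/min
|Q| = 559.31 kW = 2013.5 MJ/h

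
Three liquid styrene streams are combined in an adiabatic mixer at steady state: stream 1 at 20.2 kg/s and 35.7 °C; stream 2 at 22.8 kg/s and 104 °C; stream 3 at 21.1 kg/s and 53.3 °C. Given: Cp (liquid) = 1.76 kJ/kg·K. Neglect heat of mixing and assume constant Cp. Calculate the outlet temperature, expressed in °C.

Adiabatic, steady state ⇒ Σ ṁᵢCp,ᵢ(T_out − Tᵢ) = 0
Σ ṁᵢCp,ᵢTᵢ = 20.2×1.76×35.7 + 22.8×1.76×104 + 21.1×1.76×53.3 = 7421.9
Σ ṁᵢCp,ᵢ = 20.2×1.76 + 22.8×1.76 + 21.1×1.76 = 112.82
T_out = 7421.9 / 112.82 = 65.787 °C

T_out = 65.8 °C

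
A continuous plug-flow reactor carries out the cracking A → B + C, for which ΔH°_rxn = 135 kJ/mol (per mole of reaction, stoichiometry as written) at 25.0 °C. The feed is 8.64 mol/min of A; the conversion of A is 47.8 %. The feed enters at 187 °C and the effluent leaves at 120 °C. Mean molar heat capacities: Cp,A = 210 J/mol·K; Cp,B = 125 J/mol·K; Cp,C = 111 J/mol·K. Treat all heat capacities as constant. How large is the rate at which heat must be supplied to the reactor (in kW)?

Extent of reaction ξ = 0.478 × 8.64 = 4.1299 mol/min
Reaction term: ξ·ΔH°_rxn = 4.1299 × 135 = 557.54 kJ/min
Sensible, feed 187→25 °C: -293.93 kJ/min
Outlet flows (mol/min): A 4.5101, B 4.1299, C 4.1299
Sensible, products 25→120 °C: 182.57 kJ/min
Q = ΔH = 446.18 kJ/min = 7.4363 kW
Heat supplied = 7.4363 kW

Q_in = 7.44 kW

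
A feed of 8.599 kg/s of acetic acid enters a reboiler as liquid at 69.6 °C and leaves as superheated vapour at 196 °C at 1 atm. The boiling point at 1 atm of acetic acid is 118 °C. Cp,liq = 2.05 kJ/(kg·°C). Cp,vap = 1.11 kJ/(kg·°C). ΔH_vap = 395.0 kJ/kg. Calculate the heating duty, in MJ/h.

liquid 69.6→118 °C: 99.22 kJ/kg
vaporisation at 118 °C: 395 kJ/kg
vapour 118→196 °C: 86.58 kJ/kg
Δh = 99.22 + 395 + 86.58 = 580.8 kJ/kg
Q = ṁ·Δh = 8.599 kg/s × 580.8 kJ/kg = 4994.3 kJ/s
|Q| = 4994.3 kW = 17979 MJ/h

Q = 18000 MJ/h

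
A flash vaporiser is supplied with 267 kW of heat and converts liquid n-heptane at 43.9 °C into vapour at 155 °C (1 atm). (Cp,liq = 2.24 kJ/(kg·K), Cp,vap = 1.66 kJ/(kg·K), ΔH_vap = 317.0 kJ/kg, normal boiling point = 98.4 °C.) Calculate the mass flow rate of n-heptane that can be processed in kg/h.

ṁ = 1800 kg/h

Δh = 2.24×(98.4−43.9) + 317.0 + 1.66×(155−98.4) = 533.04 kJ/kg
Q = 267 kW = 267 kJ/s = 961200 kJ/h
ṁ = Q/Δh = 961200 / 533.04 = 1803.3 kg/h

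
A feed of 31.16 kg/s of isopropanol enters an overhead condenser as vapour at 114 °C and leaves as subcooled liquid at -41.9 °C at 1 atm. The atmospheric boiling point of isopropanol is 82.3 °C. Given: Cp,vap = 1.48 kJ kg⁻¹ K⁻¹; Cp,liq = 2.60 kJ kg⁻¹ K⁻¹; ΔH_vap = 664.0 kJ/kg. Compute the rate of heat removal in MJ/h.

Q_c = 116000 MJ/h

vapour 114→82.3 °C: -46.916 kJ/kg
condensation at 82.3 °C: -664 kJ/kg
liquid 82.3→-41.9 °C: -322.92 kJ/kg
Δh = -46.916 + -664 + -322.92 = -1033.8 kJ/kg
Q = ṁ·Δh = 31.16 kg/s × -1033.8 kJ/kg = -32214 kJ/s
|Q| = 32214 kW = 115970 MJ/h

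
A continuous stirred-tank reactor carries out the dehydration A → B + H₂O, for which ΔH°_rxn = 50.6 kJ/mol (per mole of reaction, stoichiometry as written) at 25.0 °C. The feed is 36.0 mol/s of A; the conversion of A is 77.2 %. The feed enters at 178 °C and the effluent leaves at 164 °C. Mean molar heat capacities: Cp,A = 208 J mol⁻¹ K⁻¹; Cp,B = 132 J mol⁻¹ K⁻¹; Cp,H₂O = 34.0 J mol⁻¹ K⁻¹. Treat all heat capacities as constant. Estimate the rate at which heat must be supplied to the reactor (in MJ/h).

Extent of reaction ξ = 0.772 × 36.0 = 27.792 mol/s
Reaction term: ξ·ΔH°_rxn = 27.792 × 50.6 = 1406.3 kJ/s
Sensible, feed 178→25 °C: -1145.7 kJ/s
Outlet flows (mol/s): A 8.208, B 27.792, H₂O 27.792
Sensible, products 25→164 °C: 878.58 kJ/s
Q = ΔH = 1139.2 kJ/s = 1139.2 kW
Heat supplied = 4101.1 MJ/h

Q_in = 4100 MJ/h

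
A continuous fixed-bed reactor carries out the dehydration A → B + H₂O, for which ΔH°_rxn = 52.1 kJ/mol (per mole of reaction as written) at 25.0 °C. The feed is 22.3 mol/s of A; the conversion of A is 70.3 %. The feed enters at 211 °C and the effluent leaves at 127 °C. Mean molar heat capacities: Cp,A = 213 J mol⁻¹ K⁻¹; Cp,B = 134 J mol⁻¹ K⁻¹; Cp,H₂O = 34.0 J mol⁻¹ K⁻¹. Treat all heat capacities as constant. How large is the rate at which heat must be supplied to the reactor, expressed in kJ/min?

Q_in = 20700 kJ/min

Extent of reaction ξ = 0.703 × 22.3 = 15.677 mol/s
Reaction term: ξ·ΔH°_rxn = 15.677 × 52.1 = 816.77 kJ/s
Sensible, feed 211→25 °C: -883.48 kJ/s
Outlet flows (mol/s): A 6.6231, B 15.677, H₂O 15.677
Sensible, products 25→127 °C: 412.53 kJ/s
Q = ΔH = 345.82 kJ/s = 345.82 kW
Heat supplied = 20749 kJ/min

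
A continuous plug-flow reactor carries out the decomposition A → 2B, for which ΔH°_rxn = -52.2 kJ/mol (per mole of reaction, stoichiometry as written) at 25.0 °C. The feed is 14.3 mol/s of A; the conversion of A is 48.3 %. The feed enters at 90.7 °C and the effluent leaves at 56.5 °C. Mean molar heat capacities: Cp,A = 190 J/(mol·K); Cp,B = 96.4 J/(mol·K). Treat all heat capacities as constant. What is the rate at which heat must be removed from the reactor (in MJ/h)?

Q_out = 1630 MJ/h

Extent of reaction ξ = 0.483 × 14.3 = 6.9069 mol/s
Reaction term: ξ·ΔH°_rxn = 6.9069 × -52.2 = -360.54 kJ/s
Sensible, feed 90.7→25 °C: -178.51 kJ/s
Outlet flows (mol/s): A 7.3931, B 13.814
Sensible, products 25→56.5 °C: 86.195 kJ/s
Q = ΔH = -452.85 kJ/s = -452.85 kW
Heat removed = 1630.3 MJ/h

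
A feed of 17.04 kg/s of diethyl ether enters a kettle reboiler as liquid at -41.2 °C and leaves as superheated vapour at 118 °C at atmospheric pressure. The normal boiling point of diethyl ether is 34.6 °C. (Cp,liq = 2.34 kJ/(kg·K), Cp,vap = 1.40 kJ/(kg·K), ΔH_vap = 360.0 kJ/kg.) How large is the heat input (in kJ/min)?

liquid -41.2→34.6 °C: 177.37 kJ/kg
vaporisation at 34.6 °C: 360 kJ/kg
vapour 34.6→118 °C: 116.76 kJ/kg
Δh = 177.37 + 360 + 116.76 = 654.13 kJ/kg
Q = ṁ·Δh = 17.04 kg/s × 654.13 kJ/kg = 11146 kJ/s
|Q| = 11146 kW = 668780 kJ/min

Q = 669000 kJ/min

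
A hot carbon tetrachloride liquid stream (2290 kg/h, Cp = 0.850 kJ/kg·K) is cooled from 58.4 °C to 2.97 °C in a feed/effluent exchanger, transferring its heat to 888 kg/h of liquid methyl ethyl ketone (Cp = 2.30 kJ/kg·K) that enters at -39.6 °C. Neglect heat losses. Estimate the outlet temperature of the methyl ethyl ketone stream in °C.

T_c,out = 13.2 °C

Heat released by hot stream: Q = 2290 × 0.850 × (58.4 − 2.97) = 107890 kJ/h
Energy balance on cold side (adiabatic exchanger): Q = ṁ_c·Cp_c·(T_c,out − T_c,in)
T_c,out = -39.6 + 107890/(888 × 2.30) = 13.227 °C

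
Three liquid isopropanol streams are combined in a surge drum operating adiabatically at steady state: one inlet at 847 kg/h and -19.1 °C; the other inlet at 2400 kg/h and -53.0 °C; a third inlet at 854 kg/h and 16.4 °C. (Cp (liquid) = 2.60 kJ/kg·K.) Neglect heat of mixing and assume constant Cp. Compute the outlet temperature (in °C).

Energy balance with Q = 0: Σ ṁᵢCp,ᵢ(T_out − Tᵢ) = 0
Σ ṁᵢCp,ᵢTᵢ = 847×2.60×-19.1 + 2400×2.60×-53.0 + 854×2.60×16.4 = -336370
Σ ṁᵢCp,ᵢ = 847×2.60 + 2400×2.60 + 854×2.60 = 10663
T_out = -336370 / 10663 = -31.546 °C

T_out = -31.5 °C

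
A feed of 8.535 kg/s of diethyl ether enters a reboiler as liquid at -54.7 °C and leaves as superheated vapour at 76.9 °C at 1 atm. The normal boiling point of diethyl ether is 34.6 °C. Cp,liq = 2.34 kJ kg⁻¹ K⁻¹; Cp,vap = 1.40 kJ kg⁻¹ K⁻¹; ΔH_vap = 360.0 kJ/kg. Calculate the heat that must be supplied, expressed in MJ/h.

liquid -54.7→34.6 °C: 208.96 kJ/kg
vaporisation at 34.6 °C: 360 kJ/kg
vapour 34.6→76.9 °C: 59.22 kJ/kg
Δh = 208.96 + 360 + 59.22 = 628.18 kJ/kg
Q = ṁ·Δh = 8.535 kg/s × 628.18 kJ/kg = 5361.5 kJ/s
|Q| = 5361.5 kW = 19302 MJ/h

Q = 19300 MJ/h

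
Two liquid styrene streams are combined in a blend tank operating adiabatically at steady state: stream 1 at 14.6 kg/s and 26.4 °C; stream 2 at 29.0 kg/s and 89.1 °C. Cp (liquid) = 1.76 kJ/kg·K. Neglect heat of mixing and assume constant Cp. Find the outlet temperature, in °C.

T_out = 68.1 °C

Adiabatic, steady state ⇒ Σ ṁᵢCp,ᵢ(T_out − Tᵢ) = 0
T_out = Σ ṁᵢCp,ᵢTᵢ / Σ ṁᵢCp,ᵢ
      = 5226 / 76.736 = 68.104 °C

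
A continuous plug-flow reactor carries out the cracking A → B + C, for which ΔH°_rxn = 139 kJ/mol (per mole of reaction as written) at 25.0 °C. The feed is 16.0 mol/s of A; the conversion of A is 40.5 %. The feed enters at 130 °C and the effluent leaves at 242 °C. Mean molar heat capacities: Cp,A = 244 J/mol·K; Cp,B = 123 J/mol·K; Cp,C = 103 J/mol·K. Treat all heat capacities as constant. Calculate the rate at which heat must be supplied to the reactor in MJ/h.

Extent of reaction ξ = 0.405 × 16.0 = 6.48 mol/s
Reaction term: ξ·ΔH°_rxn = 6.48 × 139 = 900.72 kJ/s
Sensible, feed 130→25 °C: -409.92 kJ/s
Outlet flows (mol/s): A 9.52, B 6.48, C 6.48
Sensible, products 25→242 °C: 821.86 kJ/s
Q = ΔH = 1312.7 kJ/s = 1312.7 kW
Heat supplied = 4725.6 MJ/h

Q_in = 4730 MJ/h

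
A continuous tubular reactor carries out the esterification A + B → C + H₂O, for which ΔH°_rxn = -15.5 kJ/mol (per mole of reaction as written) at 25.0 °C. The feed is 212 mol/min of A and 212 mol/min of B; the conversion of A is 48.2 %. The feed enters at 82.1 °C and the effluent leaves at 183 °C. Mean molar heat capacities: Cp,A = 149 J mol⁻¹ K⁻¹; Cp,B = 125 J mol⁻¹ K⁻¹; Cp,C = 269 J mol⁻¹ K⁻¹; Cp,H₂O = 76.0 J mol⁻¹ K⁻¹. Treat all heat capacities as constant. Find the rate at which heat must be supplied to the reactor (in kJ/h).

Extent of reaction ξ = 0.482 × 212 = 102.18 mol/min
Reaction term: ξ·ΔH°_rxn = 102.18 × -15.5 = -1583.9 kJ/min
Sensible, feed 82.1→25 °C: -3316.8 kJ/min
Outlet flows (mol/min): A 109.82, B 109.82, C 102.18, H₂O 102.18
Sensible, products 25→183 °C: 10324 kJ/min
Q = ΔH = 5423.5 kJ/min = 90.392 kW
Heat supplied = 325410 kJ/h

Q_in = 325000 kJ/h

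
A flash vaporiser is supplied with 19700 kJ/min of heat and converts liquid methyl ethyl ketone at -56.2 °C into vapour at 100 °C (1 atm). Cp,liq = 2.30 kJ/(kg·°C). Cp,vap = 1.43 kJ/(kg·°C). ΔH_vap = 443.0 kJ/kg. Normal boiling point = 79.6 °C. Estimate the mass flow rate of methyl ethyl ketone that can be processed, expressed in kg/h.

Δh = 2.30×(79.6−-56.2) + 443.0 + 1.43×(100−79.6) = 784.51 kJ/kg
Q = 19700 kJ/min = 328.33 kJ/s = 1.182e+06 kJ/h
ṁ = Q/Δh = 1.182e+06 / 784.51 = 1506.7 kg/h

ṁ = 1510 kg/h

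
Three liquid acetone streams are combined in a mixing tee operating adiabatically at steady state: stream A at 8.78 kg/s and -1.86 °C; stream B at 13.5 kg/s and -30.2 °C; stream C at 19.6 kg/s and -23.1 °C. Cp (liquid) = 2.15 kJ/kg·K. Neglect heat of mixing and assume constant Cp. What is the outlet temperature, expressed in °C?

T_out = -20.9 °C

Adiabatic, steady state ⇒ Σ ṁᵢCp,ᵢ(T_out − Tᵢ) = 0
Σ ṁᵢCp,ᵢTᵢ = 8.78×2.15×-1.86 + 13.5×2.15×-30.2 + 19.6×2.15×-23.1 = -1885.1
Σ ṁᵢCp,ᵢ = 8.78×2.15 + 13.5×2.15 + 19.6×2.15 = 90.042
T_out = -1885.1 / 90.042 = -20.936 °C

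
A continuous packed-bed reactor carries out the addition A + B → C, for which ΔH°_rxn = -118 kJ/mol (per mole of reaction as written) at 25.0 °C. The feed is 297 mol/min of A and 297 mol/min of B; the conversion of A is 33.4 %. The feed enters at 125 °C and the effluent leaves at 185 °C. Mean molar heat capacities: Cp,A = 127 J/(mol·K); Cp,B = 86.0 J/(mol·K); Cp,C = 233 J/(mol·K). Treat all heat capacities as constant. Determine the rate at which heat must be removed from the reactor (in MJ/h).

Extent of reaction ξ = 0.334 × 297 = 99.198 mol/min
Reaction term: ξ·ΔH°_rxn = 99.198 × -118 = -11705 kJ/min
Sensible, feed 125→25 °C: -6326.1 kJ/min
Outlet flows (mol/min): A 197.8, B 197.8, C 99.198
Sensible, products 25→185 °C: 10439 kJ/min
Q = ΔH = -7592.3 kJ/min = -126.54 kW
Heat removed = 455.54 MJ/h

Q_out = 456 MJ/h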